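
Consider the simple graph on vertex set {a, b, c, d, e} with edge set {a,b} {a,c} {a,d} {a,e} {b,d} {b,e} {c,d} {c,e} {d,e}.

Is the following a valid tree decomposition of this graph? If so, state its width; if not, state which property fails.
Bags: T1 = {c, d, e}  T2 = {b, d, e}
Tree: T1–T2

A tree decomposition must satisfy three properties: every vertex lies in some bag; for every edge, both endpoints lie together in some bag; and for every vertex, the bags containing it form a connected subtree. Here vertex a appears in no bag, so the decomposition is invalid.

No — vertex a appears in no bag.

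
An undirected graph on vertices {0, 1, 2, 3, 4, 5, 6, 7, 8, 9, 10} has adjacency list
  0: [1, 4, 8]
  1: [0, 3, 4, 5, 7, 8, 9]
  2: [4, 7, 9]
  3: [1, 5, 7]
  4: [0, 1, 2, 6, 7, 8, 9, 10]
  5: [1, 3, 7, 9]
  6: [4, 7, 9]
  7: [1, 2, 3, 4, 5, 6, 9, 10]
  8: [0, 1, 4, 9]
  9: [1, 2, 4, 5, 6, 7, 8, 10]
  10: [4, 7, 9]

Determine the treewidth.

A width-3 tree decomposition is:
Bags: B1 = {1, 4, 8, 9}  B2 = {1, 4, 7, 9}  B3 = {1, 5, 7, 9}  B4 = {4, 6, 7, 9}  B5 = {2, 4, 7, 9}  B6 = {0, 1, 4, 8}  B7 = {4, 7, 9, 10}  B8 = {1, 3, 5, 7}
Tree: B1–B2, B2–B3, B2–B4, B4–B5, B1–B6, B2–B7, B3–B8
Every bag has size at most 4, so the width is 4 − 1 = 3 and tw(G) ≤ 3. Conversely, {1, 3, 5, 7} is a clique of size 4, and the vertices of any clique must share a bag in every tree decomposition; so some bag has ≥ 4 vertices and tw(G) ≥ 3. Therefore the treewidth is 3.

3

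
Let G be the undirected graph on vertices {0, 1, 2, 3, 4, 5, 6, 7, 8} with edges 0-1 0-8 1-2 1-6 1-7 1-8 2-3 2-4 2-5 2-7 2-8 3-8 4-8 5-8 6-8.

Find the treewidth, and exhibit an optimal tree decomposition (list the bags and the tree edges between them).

Treewidth 2.
One such decomposition:
Bags: B1 = {2, 3, 8}  B2 = {1, 2, 8}  B3 = {2, 4, 8}  B4 = {1, 2, 7}  B5 = {2, 5, 8}  B6 = {0, 1, 8}  B7 = {1, 6, 8}
Tree: B1–B2, B2–B3, B2–B4, B2–B5, B2–B6, B2–B7

Every bag has size at most 3, so the width is 3 − 1 = 2 and tw(G) ≤ 2. For the lower bound, the 3 vertices {0, 1, 8} are pairwise adjacent, and any tree decomposition puts a clique entirely inside one bag — forcing width ≥ 2. Hence tw(G) = 2 exactly.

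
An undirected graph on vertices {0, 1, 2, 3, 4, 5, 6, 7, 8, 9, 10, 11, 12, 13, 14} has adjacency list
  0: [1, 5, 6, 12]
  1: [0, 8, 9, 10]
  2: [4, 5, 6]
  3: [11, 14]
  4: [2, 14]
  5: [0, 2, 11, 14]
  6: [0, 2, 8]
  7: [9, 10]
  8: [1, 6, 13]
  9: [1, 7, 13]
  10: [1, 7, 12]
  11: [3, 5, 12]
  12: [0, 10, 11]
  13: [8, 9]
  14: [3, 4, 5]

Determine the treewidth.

A width-3 tree decomposition is:
Bags: B1 = {3, 4, 11, 14}  B2 = {4, 5, 11, 14}  B3 = {2, 4, 5, 11}  B4 = {2, 5, 11, 12}  B5 = {0, 2, 5, 12}  B6 = {0, 2, 6, 12}  B7 = {0, 6, 10, 12}  B8 = {0, 1, 6, 10}  B9 = {1, 6, 8, 10}  B10 = {1, 7, 8, 10}  B11 = {1, 7, 8, 9}  B12 = {7, 8, 9, 13}
Tree: B1–B2, B2–B3, B3–B4, B4–B5, B5–B6, B6–B7, B7–B8, B8–B9, B9–B10, B10–B11, B11–B12
Each bag holds 4 vertices, so the decomposition has width 3, which upper-bounds the treewidth. For the lower bound: the 4 vertex sets {3,4,14}, {11}, {5}, {0,2,6,12} are disjoint, each induces a connected subgraph, and every pair is joined by at least one edge of G. Contracting each set to a single vertex therefore yields K_{4} as a minor, and since treewidth is minor-monotone, tw(G) ≥ tw(K_{4}) = 3. The upper and lower bounds meet at 3, so that is the treewidth.

3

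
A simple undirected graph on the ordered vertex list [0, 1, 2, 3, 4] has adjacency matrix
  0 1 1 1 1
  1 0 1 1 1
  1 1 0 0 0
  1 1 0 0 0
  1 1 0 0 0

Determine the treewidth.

A width-2 tree decomposition is:
Bags: B1 = {0, 1, 4}  B2 = {0, 1, 3}  B3 = {0, 1, 2}
Tree: B1–B2, B2–B3
The largest bag has 3 vertices, giving width 2; this decomposition certifies tw(G) ≤ 2. Conversely, {0, 1, 2} is a clique of size 3, and the vertices of any clique must share a bag in every tree decomposition; so some bag has ≥ 3 vertices and tw(G) ≥ 2. The upper and lower bounds meet at 2, so that is the treewidth.

2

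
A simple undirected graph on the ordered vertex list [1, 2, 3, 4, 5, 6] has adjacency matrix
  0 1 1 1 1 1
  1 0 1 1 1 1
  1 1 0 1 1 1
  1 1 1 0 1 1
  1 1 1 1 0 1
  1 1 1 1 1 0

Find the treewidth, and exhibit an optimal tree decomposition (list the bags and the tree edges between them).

Treewidth 5.
One optimal decomposition is:
Bags: B1 = {1, 2, 3, 4, 5, 6}
Tree: (single bag)

With just one bag of size 6, the width is 6 − 1 = 5, so tw(G) ≤ 5. Conversely, {1, 2, 3, 4, 5, 6} is a clique of size 6, and the vertices of any clique must share a bag in every tree decomposition; so some bag has ≥ 6 vertices and tw(G) ≥ 5. Therefore the treewidth is 5.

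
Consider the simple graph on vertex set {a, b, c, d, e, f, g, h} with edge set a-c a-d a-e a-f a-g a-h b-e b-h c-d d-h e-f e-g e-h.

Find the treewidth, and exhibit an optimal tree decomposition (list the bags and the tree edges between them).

Each bag holds 3 vertices, so the decomposition has width 2, which upper-bounds the treewidth. On the other hand G contains the 3-clique {a, d, h}. A clique must lie in a single bag of any decomposition, so no decomposition can have width below 2. Hence tw(G) = 2 exactly.

Treewidth 2.
One optimal decomposition is:
Bags: B1 = {a, e, h}  B2 = {b, e, h}  B3 = {a, d, h}  B4 = {a, e, f}  B5 = {a, c, d}  B6 = {a, e, g}
Tree: B1–B2, B1–B3, B1–B4, B3–B5, B1–B6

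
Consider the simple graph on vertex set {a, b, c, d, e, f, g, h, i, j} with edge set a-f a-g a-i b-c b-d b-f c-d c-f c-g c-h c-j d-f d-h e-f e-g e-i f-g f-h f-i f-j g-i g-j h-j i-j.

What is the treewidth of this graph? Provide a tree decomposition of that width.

Each bag holds 4 vertices, so the decomposition has width 3, which upper-bounds the treewidth. For the lower bound, the 4 vertices {c, d, f, h} are pairwise adjacent, and any tree decomposition puts a clique entirely inside one bag — forcing width ≥ 3. Combining the bounds, tw(G) = 3.

Treewidth 3.
One optimal decomposition is:
Bags: B1 = {c, f, g, j}  B2 = {f, g, i, j}  B3 = {c, f, h, j}  B4 = {c, d, f, h}  B5 = {e, f, g, i}  B6 = {a, f, g, i}  B7 = {b, c, d, f}
Tree: B1–B2, B1–B3, B3–B4, B2–B5, B5–B6, B4–B7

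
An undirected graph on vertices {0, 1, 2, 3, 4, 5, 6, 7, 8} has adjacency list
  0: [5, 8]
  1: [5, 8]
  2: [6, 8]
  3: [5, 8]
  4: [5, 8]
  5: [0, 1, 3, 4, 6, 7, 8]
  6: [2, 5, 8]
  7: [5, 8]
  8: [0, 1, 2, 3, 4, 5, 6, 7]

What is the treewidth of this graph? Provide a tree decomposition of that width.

Treewidth 2.
Bags: B1 = {5, 6, 8}  B2 = {4, 5, 8}  B3 = {5, 7, 8}  B4 = {1, 5, 8}  B5 = {3, 5, 8}  B6 = {0, 5, 8}  B7 = {2, 6, 8}
Tree: B1–B2, B1–B3, B2–B4, B4–B5, B3–B6, B1–B7

Each bag holds 3 vertices, so the decomposition has width 2, which upper-bounds the treewidth. On the other hand G contains the 3-clique {2, 6, 8}. A clique must lie in a single bag of any decomposition, so no decomposition can have width below 2. Therefore the treewidth is 2.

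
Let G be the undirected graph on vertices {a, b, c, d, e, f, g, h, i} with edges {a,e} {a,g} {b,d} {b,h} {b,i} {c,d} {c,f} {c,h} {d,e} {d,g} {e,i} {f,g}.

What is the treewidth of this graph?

A width-3 tree decomposition is:
Bags: B1 = {a, e, f, g}  B2 = {d, e, f, g}  B3 = {c, d, e, f}  B4 = {c, d, e, i}  B5 = {b, c, d, i}  B6 = {b, c, h, i}
Tree: B1–B2, B2–B3, B3–B4, B4–B5, B5–B6
Every bag has size at most 4, so the width is 4 − 1 = 3 and tw(G) ≤ 3. For the lower bound: the 4 vertex sets {a,f,g}, {e}, {d}, {b,c,h,i} are disjoint, each induces a connected subgraph, and every pair is joined by at least one edge of G. Contracting each set to a single vertex therefore yields K_{4} as a minor, and since treewidth is minor-monotone, tw(G) ≥ tw(K_{4}) = 3. The upper and lower bounds meet at 3, so that is the treewidth.

3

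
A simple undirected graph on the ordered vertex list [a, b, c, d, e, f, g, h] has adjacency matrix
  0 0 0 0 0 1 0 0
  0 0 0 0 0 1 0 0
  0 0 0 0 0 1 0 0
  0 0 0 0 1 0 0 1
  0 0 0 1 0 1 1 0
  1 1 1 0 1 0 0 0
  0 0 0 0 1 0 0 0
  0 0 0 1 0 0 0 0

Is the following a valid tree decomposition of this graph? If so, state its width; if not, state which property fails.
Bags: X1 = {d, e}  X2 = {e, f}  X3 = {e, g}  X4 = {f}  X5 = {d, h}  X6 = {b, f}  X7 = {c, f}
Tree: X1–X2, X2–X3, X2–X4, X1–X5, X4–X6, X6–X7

No — vertex a appears in no bag.

A tree decomposition must satisfy three properties: every vertex lies in some bag; for every edge, both endpoints lie together in some bag; and for every vertex, the bags containing it form a connected subtree. Here vertex a appears in no bag, so the decomposition is invalid.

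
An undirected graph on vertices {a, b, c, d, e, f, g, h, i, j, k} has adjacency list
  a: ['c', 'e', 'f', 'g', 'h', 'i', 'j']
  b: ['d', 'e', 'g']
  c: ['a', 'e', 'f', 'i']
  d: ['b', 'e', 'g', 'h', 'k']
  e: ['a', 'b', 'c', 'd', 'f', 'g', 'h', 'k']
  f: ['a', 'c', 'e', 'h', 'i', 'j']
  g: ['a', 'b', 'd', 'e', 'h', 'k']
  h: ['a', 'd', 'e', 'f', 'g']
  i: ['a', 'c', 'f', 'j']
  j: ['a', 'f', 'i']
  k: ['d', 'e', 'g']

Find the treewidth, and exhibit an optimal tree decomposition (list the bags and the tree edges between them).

Treewidth 3.
One optimal decomposition is:
Bags: B1 = {a, e, g, h}  B2 = {a, e, f, h}  B3 = {d, e, g, h}  B4 = {b, d, e, g}  B5 = {a, c, e, f}  B6 = {a, c, f, i}  B7 = {d, e, g, k}  B8 = {a, f, i, j}
Tree: B1–B2, B1–B3, B3–B4, B2–B5, B5–B6, B3–B7, B6–B8

The largest bag has 4 vertices, giving width 3; this decomposition certifies tw(G) ≤ 3. For the lower bound, the 4 vertices {a, f, i, j} are pairwise adjacent, and any tree decomposition puts a clique entirely inside one bag — forcing width ≥ 3. Therefore the treewidth is 3.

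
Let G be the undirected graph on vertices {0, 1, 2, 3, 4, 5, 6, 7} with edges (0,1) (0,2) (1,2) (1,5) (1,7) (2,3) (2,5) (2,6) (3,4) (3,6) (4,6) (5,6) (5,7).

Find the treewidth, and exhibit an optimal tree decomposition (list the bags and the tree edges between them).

Every bag has size at most 3, so the width is 3 − 1 = 2 and tw(G) ≤ 2. Conversely, {0, 1, 2} is a clique of size 3, and the vertices of any clique must share a bag in every tree decomposition; so some bag has ≥ 3 vertices and tw(G) ≥ 2. Combining the bounds, tw(G) = 2.

Treewidth 2.
One such decomposition:
Bags: B1 = {0, 1, 2}  B2 = {1, 2, 5}  B3 = {2, 5, 6}  B4 = {2, 3, 6}  B5 = {1, 5, 7}  B6 = {3, 4, 6}
Tree: B1–B2, B2–B3, B3–B4, B2–B5, B4–B6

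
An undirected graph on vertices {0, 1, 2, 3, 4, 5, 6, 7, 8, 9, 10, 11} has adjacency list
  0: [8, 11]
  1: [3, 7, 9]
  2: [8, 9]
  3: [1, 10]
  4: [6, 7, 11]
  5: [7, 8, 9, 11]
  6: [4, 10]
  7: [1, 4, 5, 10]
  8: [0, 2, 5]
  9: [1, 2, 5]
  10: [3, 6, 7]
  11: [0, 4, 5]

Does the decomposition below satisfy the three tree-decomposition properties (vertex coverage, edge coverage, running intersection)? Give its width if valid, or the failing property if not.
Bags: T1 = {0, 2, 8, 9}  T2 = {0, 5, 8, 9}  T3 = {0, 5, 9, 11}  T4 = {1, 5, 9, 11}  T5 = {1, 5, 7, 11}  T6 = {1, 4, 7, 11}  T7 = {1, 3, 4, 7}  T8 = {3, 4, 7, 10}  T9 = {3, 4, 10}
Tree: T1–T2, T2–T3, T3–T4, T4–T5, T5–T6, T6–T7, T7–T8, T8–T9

A tree decomposition must satisfy three properties: every vertex lies in some bag; for every edge, both endpoints lie together in some bag; and for every vertex, the bags containing it form a connected subtree. Here vertex 6 appears in no bag, so the decomposition is invalid.

No — vertex 6 appears in no bag.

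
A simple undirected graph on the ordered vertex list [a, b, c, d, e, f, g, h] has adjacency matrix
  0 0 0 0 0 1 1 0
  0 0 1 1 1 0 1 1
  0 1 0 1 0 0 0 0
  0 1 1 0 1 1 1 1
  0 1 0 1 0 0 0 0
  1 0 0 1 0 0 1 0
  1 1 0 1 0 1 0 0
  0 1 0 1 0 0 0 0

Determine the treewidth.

A width-2 tree decomposition is:
Bags: B1 = {b, d, g}  B2 = {d, f, g}  B3 = {b, d, e}  B4 = {b, d, h}  B5 = {a, f, g}  B6 = {b, c, d}
Tree: B1–B2, B1–B3, B3–B4, B2–B5, B4–B6
The largest bag has 3 vertices, giving width 2; this decomposition certifies tw(G) ≤ 2. Conversely, {d, f, g} is a clique of size 3, and the vertices of any clique must share a bag in every tree decomposition; so some bag has ≥ 3 vertices and tw(G) ≥ 2. Hence tw(G) = 2 exactly.

2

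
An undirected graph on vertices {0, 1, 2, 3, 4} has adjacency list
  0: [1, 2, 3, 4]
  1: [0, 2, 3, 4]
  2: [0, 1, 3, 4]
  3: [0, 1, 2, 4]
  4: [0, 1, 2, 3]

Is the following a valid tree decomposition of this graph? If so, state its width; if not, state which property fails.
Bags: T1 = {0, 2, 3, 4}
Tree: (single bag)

A tree decomposition must satisfy three properties: every vertex lies in some bag; for every edge, both endpoints lie together in some bag; and for every vertex, the bags containing it form a connected subtree. Here vertex 1 appears in no bag, so the decomposition is invalid.

No — vertex 1 appears in no bag.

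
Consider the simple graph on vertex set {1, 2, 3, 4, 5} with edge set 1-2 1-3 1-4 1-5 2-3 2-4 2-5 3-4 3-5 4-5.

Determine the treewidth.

4

A width-4 tree decomposition is:
Bags: B1 = {1, 2, 3, 4, 5}
Tree: (single bag)
With just one bag of size 5, the width is 5 − 1 = 4, so tw(G) ≤ 4. For the lower bound, the 5 vertices {1, 2, 3, 4, 5} are pairwise adjacent, and any tree decomposition puts a clique entirely inside one bag — forcing width ≥ 4. Combining the bounds, tw(G) = 4.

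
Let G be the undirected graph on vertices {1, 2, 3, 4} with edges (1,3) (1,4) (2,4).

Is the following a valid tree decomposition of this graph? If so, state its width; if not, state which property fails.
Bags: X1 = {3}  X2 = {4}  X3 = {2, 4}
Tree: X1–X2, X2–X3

A tree decomposition must satisfy three properties: every vertex lies in some bag; for every edge, both endpoints lie together in some bag; and for every vertex, the bags containing it form a connected subtree. Here vertex 1 appears in no bag, so the decomposition is invalid.

No — vertex 1 appears in no bag.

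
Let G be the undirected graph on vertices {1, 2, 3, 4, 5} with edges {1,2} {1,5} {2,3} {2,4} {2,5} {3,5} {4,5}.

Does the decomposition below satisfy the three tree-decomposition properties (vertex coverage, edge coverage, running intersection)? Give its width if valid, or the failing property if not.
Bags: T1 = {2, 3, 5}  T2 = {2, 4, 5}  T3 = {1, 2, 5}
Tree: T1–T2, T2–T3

Every vertex of G appears in some bag (union = {1, 2, 3, 4, 5}); every edge is covered by a bag; and for each vertex v the set of bags containing v is connected in the bag tree. The decomposition is therefore valid. The largest bag has 3 vertices, so the width is 2.

Yes; width 2.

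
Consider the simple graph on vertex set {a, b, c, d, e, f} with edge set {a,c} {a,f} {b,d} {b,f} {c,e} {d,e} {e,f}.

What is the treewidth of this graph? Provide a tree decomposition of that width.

Treewidth 2.
One optimal decomposition is:
Bags: B1 = {a, c, e}  B2 = {a, e, f}  B3 = {d, e, f}  B4 = {b, d, f}
Tree: B1–B2, B2–B3, B3–B4

The largest bag has 3 vertices, giving width 2; this decomposition certifies tw(G) ≤ 2. For the lower bound, G contains the cycle c–a–f–e–c, so G is not a forest; only forests have treewidth ≤ 1, hence tw(G) ≥ 2. The upper and lower bounds meet at 2, so that is the treewidth.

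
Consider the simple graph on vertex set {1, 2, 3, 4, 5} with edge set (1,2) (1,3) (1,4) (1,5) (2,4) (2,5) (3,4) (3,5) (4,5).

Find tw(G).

A width-3 tree decomposition is:
Bags: B1 = {1, 3, 4, 5}  B2 = {1, 2, 4, 5}
Tree: B1–B2
Every bag has size at most 4, so the width is 4 − 1 = 3 and tw(G) ≤ 3. For the lower bound, the 4 vertices {1, 2, 4, 5} are pairwise adjacent, and any tree decomposition puts a clique entirely inside one bag — forcing width ≥ 3. The upper and lower bounds meet at 3, so that is the treewidth.

3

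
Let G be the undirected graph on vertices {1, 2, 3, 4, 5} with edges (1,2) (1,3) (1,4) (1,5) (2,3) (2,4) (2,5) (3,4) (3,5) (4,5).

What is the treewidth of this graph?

A width-4 tree decomposition is:
Bags: B1 = {1, 2, 3, 4, 5}
Tree: (single bag)
With just one bag of size 5, the width is 5 − 1 = 4, so tw(G) ≤ 4. Conversely, {1, 2, 3, 4, 5} is a clique of size 5, and the vertices of any clique must share a bag in every tree decomposition; so some bag has ≥ 5 vertices and tw(G) ≥ 4. Combining the bounds, tw(G) = 4.

4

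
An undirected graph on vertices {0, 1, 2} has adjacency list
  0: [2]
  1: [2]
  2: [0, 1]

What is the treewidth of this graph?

A width-1 tree decomposition is:
Bags: B1 = {1, 2}  B2 = {0, 2}
Tree: B1–B2
Every bag has size at most 2, so the width is 2 − 1 = 1 and tw(G) ≤ 1. Since G has at least one edge (e.g. 2–1), it is not an edgeless graph, so tw(G) ≥ 1. Hence tw(G) = 1 exactly.

1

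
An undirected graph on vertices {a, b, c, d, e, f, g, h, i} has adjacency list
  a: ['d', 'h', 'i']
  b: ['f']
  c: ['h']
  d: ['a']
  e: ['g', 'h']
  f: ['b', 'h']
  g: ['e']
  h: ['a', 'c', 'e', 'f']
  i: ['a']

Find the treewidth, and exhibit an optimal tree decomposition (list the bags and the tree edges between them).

Treewidth 1.
One optimal decomposition is:
Bags: B1 = {f, h}  B2 = {b, f}  B3 = {a, h}  B4 = {a, i}  B5 = {e, h}  B6 = {a, d}  B7 = {c, h}  B8 = {e, g}
Tree: B1–B2, B1–B3, B3–B4, B3–B5, B4–B6, B1–B7, B5–B8

Each bag holds 2 vertices, so the decomposition has width 1, which upper-bounds the treewidth. Any graph with an edge has treewidth ≥ 1, and G has the edge f–h. Therefore the treewidth is 1.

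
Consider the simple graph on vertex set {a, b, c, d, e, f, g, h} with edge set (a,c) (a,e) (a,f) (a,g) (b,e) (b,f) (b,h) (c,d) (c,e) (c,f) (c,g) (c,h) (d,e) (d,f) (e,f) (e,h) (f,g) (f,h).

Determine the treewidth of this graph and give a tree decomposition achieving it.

The largest bag has 4 vertices, giving width 3; this decomposition certifies tw(G) ≤ 3. On the other hand G contains the 4-clique {a, c, f, g}. A clique must lie in a single bag of any decomposition, so no decomposition can have width below 3. Combining the bounds, tw(G) = 3.

Treewidth 3.
One such decomposition:
Bags: B1 = {a, c, e, f}  B2 = {c, e, f, h}  B3 = {c, d, e, f}  B4 = {a, c, f, g}  B5 = {b, e, f, h}
Tree: B1–B2, B2–B3, B1–B4, B2–B5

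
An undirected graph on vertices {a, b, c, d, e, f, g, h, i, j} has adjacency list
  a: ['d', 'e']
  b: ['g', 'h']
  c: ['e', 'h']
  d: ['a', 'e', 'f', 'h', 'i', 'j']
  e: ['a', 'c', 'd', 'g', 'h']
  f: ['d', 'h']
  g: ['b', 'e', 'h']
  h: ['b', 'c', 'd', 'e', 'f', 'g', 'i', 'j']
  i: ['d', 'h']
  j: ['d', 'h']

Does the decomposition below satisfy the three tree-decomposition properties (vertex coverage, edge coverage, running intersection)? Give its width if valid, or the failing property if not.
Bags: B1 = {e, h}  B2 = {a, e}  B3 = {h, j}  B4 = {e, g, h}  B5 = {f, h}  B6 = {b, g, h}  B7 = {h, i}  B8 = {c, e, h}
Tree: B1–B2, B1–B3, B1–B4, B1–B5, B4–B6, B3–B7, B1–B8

A tree decomposition must satisfy three properties: every vertex lies in some bag; for every edge, both endpoints lie together in some bag; and for every vertex, the bags containing it form a connected subtree. Here vertex d appears in no bag, so the decomposition is invalid.

No — vertex d appears in no bag.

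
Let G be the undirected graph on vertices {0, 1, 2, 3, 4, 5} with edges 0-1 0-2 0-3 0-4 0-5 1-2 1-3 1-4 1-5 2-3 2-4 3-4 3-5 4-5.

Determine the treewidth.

A width-4 tree decomposition is:
Bags: B1 = {0, 1, 3, 4, 5}  B2 = {0, 1, 2, 3, 4}
Tree: B1–B2
The largest bag has 5 vertices, giving width 4; this decomposition certifies tw(G) ≤ 4. For the lower bound, the 5 vertices {0, 1, 2, 3, 4} are pairwise adjacent, and any tree decomposition puts a clique entirely inside one bag — forcing width ≥ 4. The upper and lower bounds meet at 4, so that is the treewidth.

4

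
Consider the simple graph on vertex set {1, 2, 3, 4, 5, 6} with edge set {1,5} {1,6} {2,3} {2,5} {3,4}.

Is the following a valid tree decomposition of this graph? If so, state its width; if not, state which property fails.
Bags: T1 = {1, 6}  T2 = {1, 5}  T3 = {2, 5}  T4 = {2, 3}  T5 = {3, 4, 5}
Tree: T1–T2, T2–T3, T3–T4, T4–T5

A tree decomposition must satisfy three properties: every vertex lies in some bag; for every edge, both endpoints lie together in some bag; and for every vertex, the bags containing it form a connected subtree. Here bags containing vertex 5 are not connected in the tree, so the decomposition is invalid.

No — bags containing vertex 5 are not connected in the tree.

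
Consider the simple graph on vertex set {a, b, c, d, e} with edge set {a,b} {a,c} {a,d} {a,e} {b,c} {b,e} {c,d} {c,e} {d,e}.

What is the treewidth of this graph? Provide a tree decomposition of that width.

Every bag has size at most 4, so the width is 4 − 1 = 3 and tw(G) ≤ 3. On the other hand G contains the 4-clique {a, c, d, e}. A clique must lie in a single bag of any decomposition, so no decomposition can have width below 3. Therefore the treewidth is 3.

Treewidth 3.
Bags: B1 = {a, c, d, e}  B2 = {a, b, c, e}
Tree: B1–B2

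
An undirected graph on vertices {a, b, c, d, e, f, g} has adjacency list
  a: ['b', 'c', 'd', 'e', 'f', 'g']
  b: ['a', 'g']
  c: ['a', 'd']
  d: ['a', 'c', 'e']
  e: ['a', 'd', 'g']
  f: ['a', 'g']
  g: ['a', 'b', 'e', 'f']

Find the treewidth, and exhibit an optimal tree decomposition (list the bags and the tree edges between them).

Each bag holds 3 vertices, so the decomposition has width 2, which upper-bounds the treewidth. Conversely, {a, d, e} is a clique of size 3, and the vertices of any clique must share a bag in every tree decomposition; so some bag has ≥ 3 vertices and tw(G) ≥ 2. The upper and lower bounds meet at 2, so that is the treewidth.

Treewidth 2.
Bags: B1 = {a, d, e}  B2 = {a, e, g}  B3 = {a, c, d}  B4 = {a, f, g}  B5 = {a, b, g}
Tree: B1–B2, B1–B3, B2–B4, B4–B5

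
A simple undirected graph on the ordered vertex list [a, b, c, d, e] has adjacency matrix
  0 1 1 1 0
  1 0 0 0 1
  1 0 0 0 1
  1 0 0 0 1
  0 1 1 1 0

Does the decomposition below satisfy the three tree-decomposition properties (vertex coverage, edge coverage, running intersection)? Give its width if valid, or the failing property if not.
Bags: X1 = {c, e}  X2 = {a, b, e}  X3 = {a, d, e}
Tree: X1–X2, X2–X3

A tree decomposition must satisfy three properties: every vertex lies in some bag; for every edge, both endpoints lie together in some bag; and for every vertex, the bags containing it form a connected subtree. Here edge (a,c) lies in no bag, so the decomposition is invalid.

No — edge (a,c) lies in no bag.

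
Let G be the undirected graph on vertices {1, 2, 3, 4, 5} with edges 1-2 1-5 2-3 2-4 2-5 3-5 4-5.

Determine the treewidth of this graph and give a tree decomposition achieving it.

Treewidth 2.
One such decomposition:
Bags: B1 = {2, 4, 5}  B2 = {2, 3, 5}  B3 = {1, 2, 5}
Tree: B1–B2, B2–B3

The largest bag has 3 vertices, giving width 2; this decomposition certifies tw(G) ≤ 2. Conversely, {1, 2, 5} is a clique of size 3, and the vertices of any clique must share a bag in every tree decomposition; so some bag has ≥ 3 vertices and tw(G) ≥ 2. The upper and lower bounds meet at 2, so that is the treewidth.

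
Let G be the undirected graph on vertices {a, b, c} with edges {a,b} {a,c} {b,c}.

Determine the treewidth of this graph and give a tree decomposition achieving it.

A single bag containing all 3 vertices is trivially a valid decomposition of width 2. Conversely, {a, b, c} is a clique of size 3, and the vertices of any clique must share a bag in every tree decomposition; so some bag has ≥ 3 vertices and tw(G) ≥ 2. Therefore the treewidth is 2.

Treewidth 2.
Bags: B1 = {a, b, c}
Tree: (single bag)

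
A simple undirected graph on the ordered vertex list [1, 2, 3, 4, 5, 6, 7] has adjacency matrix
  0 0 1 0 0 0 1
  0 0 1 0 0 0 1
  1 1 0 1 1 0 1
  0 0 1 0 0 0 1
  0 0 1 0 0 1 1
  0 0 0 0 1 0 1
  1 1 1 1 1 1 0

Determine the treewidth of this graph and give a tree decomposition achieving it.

Every bag has size at most 3, so the width is 3 − 1 = 2 and tw(G) ≤ 2. Conversely, {1, 3, 7} is a clique of size 3, and the vertices of any clique must share a bag in every tree decomposition; so some bag has ≥ 3 vertices and tw(G) ≥ 2. Therefore the treewidth is 2.

Treewidth 2.
Bags: B1 = {3, 5, 7}  B2 = {1, 3, 7}  B3 = {2, 3, 7}  B4 = {3, 4, 7}  B5 = {5, 6, 7}
Tree: B1–B2, B2–B3, B3–B4, B1–B5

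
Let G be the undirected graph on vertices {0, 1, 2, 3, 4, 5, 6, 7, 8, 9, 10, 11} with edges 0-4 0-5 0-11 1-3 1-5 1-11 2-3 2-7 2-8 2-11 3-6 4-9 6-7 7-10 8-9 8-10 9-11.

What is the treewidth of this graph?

3

A width-3 tree decomposition is:
Bags: B1 = {0, 1, 4, 5}  B2 = {0, 1, 4, 11}  B3 = {1, 4, 9, 11}  B4 = {1, 3, 9, 11}  B5 = {2, 3, 9, 11}  B6 = {2, 3, 8, 9}  B7 = {2, 3, 6, 8}  B8 = {2, 6, 7, 8}  B9 = {6, 7, 8, 10}
Tree: B1–B2, B2–B3, B3–B4, B4–B5, B5–B6, B6–B7, B7–B8, B8–B9
Each bag holds 4 vertices, so the decomposition has width 3, which upper-bounds the treewidth. For the lower bound: the 4 vertex sets {0,4,5}, {1}, {11}, {2,3,8,9} are disjoint, each induces a connected subgraph, and every pair is joined by at least one edge of G. Contracting each set to a single vertex therefore yields K_{4} as a minor, and since treewidth is minor-monotone, tw(G) ≥ tw(K_{4}) = 3. Combining the bounds, tw(G) = 3.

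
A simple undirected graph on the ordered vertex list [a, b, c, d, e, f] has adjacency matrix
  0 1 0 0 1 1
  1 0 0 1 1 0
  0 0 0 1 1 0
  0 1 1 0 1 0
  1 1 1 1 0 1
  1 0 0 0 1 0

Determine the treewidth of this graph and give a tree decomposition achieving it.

Treewidth 2.
Bags: B1 = {b, d, e}  B2 = {a, b, e}  B3 = {a, e, f}  B4 = {c, d, e}
Tree: B1–B2, B2–B3, B1–B4

The largest bag has 3 vertices, giving width 2; this decomposition certifies tw(G) ≤ 2. Conversely, {c, d, e} is a clique of size 3, and the vertices of any clique must share a bag in every tree decomposition; so some bag has ≥ 3 vertices and tw(G) ≥ 2. The upper and lower bounds meet at 2, so that is the treewidth.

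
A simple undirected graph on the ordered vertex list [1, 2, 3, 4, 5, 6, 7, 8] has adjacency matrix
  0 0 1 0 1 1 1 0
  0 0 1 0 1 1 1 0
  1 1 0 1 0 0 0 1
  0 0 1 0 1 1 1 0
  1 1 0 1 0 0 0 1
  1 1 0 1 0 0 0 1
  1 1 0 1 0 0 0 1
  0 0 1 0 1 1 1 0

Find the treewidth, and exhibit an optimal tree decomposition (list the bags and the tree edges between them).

Each bag holds 5 vertices, so the decomposition has width 4, which upper-bounds the treewidth. For the lower bound: the 5 vertex sets {2,5}, {1,6}, {3,4}, {7}, {8} are disjoint, each induces a connected subgraph, and every pair is joined by at least one edge of G. Contracting each set to a single vertex therefore yields K_{5} as a minor, and since treewidth is minor-monotone, tw(G) ≥ tw(K_{5}) = 4. The upper and lower bounds meet at 4, so that is the treewidth.

Treewidth 4.
One such decomposition:
Bags: B1 = {2, 3, 5, 6, 7}  B2 = {1, 3, 5, 6, 7}  B3 = {3, 4, 5, 6, 7}  B4 = {3, 5, 6, 7, 8}
Tree: B1–B2, B2–B3, B3–B4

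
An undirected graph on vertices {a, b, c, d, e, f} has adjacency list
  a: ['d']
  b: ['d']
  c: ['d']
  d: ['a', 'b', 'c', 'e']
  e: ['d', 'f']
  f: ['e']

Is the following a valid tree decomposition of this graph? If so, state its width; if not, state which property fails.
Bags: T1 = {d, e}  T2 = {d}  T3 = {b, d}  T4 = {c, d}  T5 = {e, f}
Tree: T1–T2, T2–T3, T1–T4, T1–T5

No — vertex a appears in no bag.

A tree decomposition must satisfy three properties: every vertex lies in some bag; for every edge, both endpoints lie together in some bag; and for every vertex, the bags containing it form a connected subtree. Here vertex a appears in no bag, so the decomposition is invalid.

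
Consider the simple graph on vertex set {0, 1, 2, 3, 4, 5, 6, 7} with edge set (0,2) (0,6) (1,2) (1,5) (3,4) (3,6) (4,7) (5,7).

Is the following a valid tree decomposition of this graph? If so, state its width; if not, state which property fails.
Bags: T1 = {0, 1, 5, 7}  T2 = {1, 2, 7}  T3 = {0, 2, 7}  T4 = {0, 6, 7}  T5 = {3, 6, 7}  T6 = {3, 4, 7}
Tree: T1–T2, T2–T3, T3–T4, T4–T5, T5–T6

A tree decomposition must satisfy three properties: every vertex lies in some bag; for every edge, both endpoints lie together in some bag; and for every vertex, the bags containing it form a connected subtree. Here bags containing vertex 0 are not connected in the tree, so the decomposition is invalid.

No — bags containing vertex 0 are not connected in the tree.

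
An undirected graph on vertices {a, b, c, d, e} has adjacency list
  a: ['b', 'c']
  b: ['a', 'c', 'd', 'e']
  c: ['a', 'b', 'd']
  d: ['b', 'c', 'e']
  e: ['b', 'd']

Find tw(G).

A width-2 tree decomposition is:
Bags: B1 = {a, b, c}  B2 = {b, c, d}  B3 = {b, d, e}
Tree: B1–B2, B2–B3
The largest bag has 3 vertices, giving width 2; this decomposition certifies tw(G) ≤ 2. On the other hand G contains the 3-clique {b, d, e}. A clique must lie in a single bag of any decomposition, so no decomposition can have width below 2. The upper and lower bounds meet at 2, so that is the treewidth.

2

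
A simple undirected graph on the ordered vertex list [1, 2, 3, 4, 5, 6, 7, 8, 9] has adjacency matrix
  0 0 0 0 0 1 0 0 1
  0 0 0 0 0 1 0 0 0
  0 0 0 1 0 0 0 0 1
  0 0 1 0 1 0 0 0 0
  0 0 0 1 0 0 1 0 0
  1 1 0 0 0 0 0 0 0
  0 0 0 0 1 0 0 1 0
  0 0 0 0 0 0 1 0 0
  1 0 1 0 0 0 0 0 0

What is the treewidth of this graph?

A width-1 tree decomposition is:
Bags: B1 = {7, 8}  B2 = {5, 7}  B3 = {4, 5}  B4 = {3, 4}  B5 = {3, 9}  B6 = {1, 9}  B7 = {1, 6}  B8 = {2, 6}
Tree: B1–B2, B2–B3, B3–B4, B4–B5, B5–B6, B6–B7, B7–B8
Every bag has size at most 2, so the width is 2 − 1 = 1 and tw(G) ≤ 1. G has an edge, so its treewidth is at least 1. Therefore the treewidth is 1.

1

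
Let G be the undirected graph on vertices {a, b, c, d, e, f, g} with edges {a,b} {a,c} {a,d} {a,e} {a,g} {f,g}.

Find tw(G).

A width-1 tree decomposition is:
Bags: B1 = {a, d}  B2 = {a, b}  B3 = {a, g}  B4 = {f, g}  B5 = {a, c}  B6 = {a, e}
Tree: B1–B2, B1–B3, B3–B4, B1–B5, B1–B6
Each bag holds 2 vertices, so the decomposition has width 1, which upper-bounds the treewidth. Since G has at least one edge (e.g. a–d), it is not an edgeless graph, so tw(G) ≥ 1. Therefore the treewidth is 1.

1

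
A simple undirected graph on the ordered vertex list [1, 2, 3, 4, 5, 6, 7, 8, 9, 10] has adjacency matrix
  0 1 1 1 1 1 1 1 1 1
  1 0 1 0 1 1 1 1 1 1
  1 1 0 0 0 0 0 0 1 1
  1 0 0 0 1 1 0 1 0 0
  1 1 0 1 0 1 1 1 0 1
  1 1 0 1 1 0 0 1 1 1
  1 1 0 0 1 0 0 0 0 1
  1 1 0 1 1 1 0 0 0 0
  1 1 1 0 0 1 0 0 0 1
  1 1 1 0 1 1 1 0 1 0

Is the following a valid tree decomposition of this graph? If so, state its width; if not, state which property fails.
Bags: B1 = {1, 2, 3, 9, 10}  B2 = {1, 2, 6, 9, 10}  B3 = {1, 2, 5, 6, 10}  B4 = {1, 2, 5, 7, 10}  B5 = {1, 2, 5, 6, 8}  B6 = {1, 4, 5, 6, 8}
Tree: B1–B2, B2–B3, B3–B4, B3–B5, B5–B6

Vertex coverage: the bags together contain {1, 2, 3, 4, 5, 6, 7, 8, 9, 10}, the full vertex set. Edge coverage: each edge of G has both endpoints in at least one bag. Running intersection: for every vertex, the bags containing it form a connected subtree. All three properties hold, so this is a valid tree decomposition of width max|bag| − 1 = 4, and hence tw(G) ≤ 4.

Yes; width 4.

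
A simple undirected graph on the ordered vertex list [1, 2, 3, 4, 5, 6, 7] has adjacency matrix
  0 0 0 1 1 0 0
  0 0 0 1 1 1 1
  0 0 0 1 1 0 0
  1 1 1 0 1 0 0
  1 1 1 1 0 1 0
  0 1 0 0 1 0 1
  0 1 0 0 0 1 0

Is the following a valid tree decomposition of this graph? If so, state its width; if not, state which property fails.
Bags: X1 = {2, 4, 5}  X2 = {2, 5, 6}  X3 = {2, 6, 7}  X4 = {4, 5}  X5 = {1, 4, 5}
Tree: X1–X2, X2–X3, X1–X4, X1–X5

A tree decomposition must satisfy three properties: every vertex lies in some bag; for every edge, both endpoints lie together in some bag; and for every vertex, the bags containing it form a connected subtree. Here vertex 3 appears in no bag, so the decomposition is invalid.

No — vertex 3 appears in no bag.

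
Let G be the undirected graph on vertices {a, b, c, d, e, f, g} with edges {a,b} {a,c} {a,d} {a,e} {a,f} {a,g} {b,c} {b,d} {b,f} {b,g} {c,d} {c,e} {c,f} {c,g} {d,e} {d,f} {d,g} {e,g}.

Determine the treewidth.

A width-4 tree decomposition is:
Bags: B1 = {a, b, c, d, g}  B2 = {a, b, c, d, f}  B3 = {a, c, d, e, g}
Tree: B1–B2, B1–B3
The largest bag has 5 vertices, giving width 4; this decomposition certifies tw(G) ≤ 4. Conversely, {a, c, d, e, g} is a clique of size 5, and the vertices of any clique must share a bag in every tree decomposition; so some bag has ≥ 5 vertices and tw(G) ≥ 4. Combining the bounds, tw(G) = 4.

4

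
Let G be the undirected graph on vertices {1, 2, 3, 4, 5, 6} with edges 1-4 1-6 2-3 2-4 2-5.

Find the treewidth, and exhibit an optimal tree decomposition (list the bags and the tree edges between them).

Every bag has size at most 2, so the width is 2 − 1 = 1 and tw(G) ≤ 1. Since G has at least one edge (e.g. 4–2), it is not an edgeless graph, so tw(G) ≥ 1. Hence tw(G) = 1 exactly.

Treewidth 1.
One optimal decomposition is:
Bags: B1 = {2, 4}  B2 = {1, 4}  B3 = {2, 3}  B4 = {2, 5}  B5 = {1, 6}
Tree: B1–B2, B1–B3, B1–B4, B2–B5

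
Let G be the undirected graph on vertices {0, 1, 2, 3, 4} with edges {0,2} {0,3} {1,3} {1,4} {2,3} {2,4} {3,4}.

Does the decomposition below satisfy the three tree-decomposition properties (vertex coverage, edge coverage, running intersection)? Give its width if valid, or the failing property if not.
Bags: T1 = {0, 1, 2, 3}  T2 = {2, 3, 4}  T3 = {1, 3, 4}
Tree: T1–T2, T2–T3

No — bags containing vertex 1 are not connected in the tree.

A tree decomposition must satisfy three properties: every vertex lies in some bag; for every edge, both endpoints lie together in some bag; and for every vertex, the bags containing it form a connected subtree. Here bags containing vertex 1 are not connected in the tree, so the decomposition is invalid.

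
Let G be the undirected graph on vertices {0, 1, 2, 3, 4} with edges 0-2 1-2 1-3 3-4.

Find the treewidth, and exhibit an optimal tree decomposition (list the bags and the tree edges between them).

Treewidth 1.
One optimal decomposition is:
Bags: B1 = {3, 4}  B2 = {1, 3}  B3 = {1, 2}  B4 = {0, 2}
Tree: B1–B2, B2–B3, B3–B4

Each bag holds 2 vertices, so the decomposition has width 1, which upper-bounds the treewidth. G has an edge, so its treewidth is at least 1. Combining the bounds, tw(G) = 1.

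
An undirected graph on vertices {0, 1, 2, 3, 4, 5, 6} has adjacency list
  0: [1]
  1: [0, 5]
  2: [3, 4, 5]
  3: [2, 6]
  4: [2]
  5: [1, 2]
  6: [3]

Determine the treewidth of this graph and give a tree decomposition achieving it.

Treewidth 1.
One such decomposition:
Bags: B1 = {2, 3}  B2 = {3, 6}  B3 = {2, 5}  B4 = {2, 4}  B5 = {1, 5}  B6 = {0, 1}
Tree: B1–B2, B1–B3, B3–B4, B3–B5, B5–B6

The largest bag has 2 vertices, giving width 1; this decomposition certifies tw(G) ≤ 1. G has an edge, so its treewidth is at least 1. The upper and lower bounds meet at 1, so that is the treewidth.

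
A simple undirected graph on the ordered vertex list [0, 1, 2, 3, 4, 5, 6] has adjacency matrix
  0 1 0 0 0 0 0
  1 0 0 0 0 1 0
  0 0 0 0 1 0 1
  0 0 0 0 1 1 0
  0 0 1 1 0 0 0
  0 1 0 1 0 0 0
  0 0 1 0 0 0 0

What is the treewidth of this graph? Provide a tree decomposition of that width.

Treewidth 1.
One optimal decomposition is:
Bags: B1 = {0, 1}  B2 = {1, 5}  B3 = {3, 5}  B4 = {3, 4}  B5 = {2, 4}  B6 = {2, 6}
Tree: B1–B2, B2–B3, B3–B4, B4–B5, B5–B6

Each bag holds 2 vertices, so the decomposition has width 1, which upper-bounds the treewidth. Any graph with an edge has treewidth ≥ 1, and G has the edge 0–1. The upper and lower bounds meet at 1, so that is the treewidth.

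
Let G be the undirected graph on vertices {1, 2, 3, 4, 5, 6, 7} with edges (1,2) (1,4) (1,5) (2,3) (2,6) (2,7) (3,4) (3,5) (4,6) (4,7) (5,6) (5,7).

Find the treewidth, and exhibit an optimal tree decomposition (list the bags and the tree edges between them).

Treewidth 3.
One such decomposition:
Bags: B1 = {2, 3, 4, 5}  B2 = {2, 4, 5, 7}  B3 = {2, 4, 5, 6}  B4 = {1, 2, 4, 5}
Tree: B1–B2, B2–B3, B3–B4

The largest bag has 4 vertices, giving width 3; this decomposition certifies tw(G) ≤ 3. For the lower bound: the 4 vertex sets {3,5}, {2,7}, {4}, {6} are disjoint, each induces a connected subgraph, and every pair is joined by at least one edge of G. Contracting each set to a single vertex therefore yields K_{4} as a minor, and since treewidth is minor-monotone, tw(G) ≥ tw(K_{4}) = 3. Therefore the treewidth is 3.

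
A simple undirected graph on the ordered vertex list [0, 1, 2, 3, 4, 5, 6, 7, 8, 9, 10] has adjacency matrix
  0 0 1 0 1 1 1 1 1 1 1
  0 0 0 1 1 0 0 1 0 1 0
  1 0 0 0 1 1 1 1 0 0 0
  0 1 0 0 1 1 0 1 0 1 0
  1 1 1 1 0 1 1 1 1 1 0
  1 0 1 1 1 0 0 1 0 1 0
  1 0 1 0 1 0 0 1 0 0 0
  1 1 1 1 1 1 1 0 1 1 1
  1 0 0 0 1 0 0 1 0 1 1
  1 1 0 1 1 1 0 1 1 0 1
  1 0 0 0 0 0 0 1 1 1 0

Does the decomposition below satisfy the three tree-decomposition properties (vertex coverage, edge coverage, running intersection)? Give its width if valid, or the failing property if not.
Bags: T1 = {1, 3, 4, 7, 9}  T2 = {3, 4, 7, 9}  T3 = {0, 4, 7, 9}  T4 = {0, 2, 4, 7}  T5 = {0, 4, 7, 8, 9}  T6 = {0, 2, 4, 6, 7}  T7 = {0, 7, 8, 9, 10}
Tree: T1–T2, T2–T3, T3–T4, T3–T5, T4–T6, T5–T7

No — vertex 5 appears in no bag.

A tree decomposition must satisfy three properties: every vertex lies in some bag; for every edge, both endpoints lie together in some bag; and for every vertex, the bags containing it form a connected subtree. Here vertex 5 appears in no bag, so the decomposition is invalid.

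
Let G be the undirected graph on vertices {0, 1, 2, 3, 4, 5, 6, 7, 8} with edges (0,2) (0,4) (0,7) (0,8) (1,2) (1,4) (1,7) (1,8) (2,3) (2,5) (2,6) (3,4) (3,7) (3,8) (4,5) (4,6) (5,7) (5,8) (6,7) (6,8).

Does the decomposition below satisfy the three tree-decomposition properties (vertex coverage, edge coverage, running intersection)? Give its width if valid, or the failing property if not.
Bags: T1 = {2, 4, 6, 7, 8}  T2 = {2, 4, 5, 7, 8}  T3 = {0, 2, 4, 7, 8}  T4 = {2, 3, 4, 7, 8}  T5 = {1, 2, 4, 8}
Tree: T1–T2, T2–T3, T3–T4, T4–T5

No — edge (7,1) lies in no bag.

A tree decomposition must satisfy three properties: every vertex lies in some bag; for every edge, both endpoints lie together in some bag; and for every vertex, the bags containing it form a connected subtree. Here edge (7,1) lies in no bag, so the decomposition is invalid.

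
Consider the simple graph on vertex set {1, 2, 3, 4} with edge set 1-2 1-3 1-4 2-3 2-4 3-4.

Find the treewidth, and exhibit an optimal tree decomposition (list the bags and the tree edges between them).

Treewidth 3.
One such decomposition:
Bags: B1 = {1, 2, 3, 4}
Tree: (single bag)

A single bag containing all 4 vertices is trivially a valid decomposition of width 3. Conversely, {1, 2, 3, 4} is a clique of size 4, and the vertices of any clique must share a bag in every tree decomposition; so some bag has ≥ 4 vertices and tw(G) ≥ 3. Combining the bounds, tw(G) = 3.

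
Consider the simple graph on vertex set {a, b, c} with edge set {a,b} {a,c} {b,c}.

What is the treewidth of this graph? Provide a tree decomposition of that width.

Treewidth 2.
One optimal decomposition is:
Bags: B1 = {a, b, c}
Tree: (single bag)

With just one bag of size 3, the width is 3 − 1 = 2, so tw(G) ≤ 2. On the other hand G contains the 3-clique {a, b, c}. A clique must lie in a single bag of any decomposition, so no decomposition can have width below 2. Combining the bounds, tw(G) = 2.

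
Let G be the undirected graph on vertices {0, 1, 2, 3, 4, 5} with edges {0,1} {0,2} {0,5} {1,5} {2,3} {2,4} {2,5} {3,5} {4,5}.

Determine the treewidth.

2

A width-2 tree decomposition is:
Bags: B1 = {0, 2, 5}  B2 = {2, 3, 5}  B3 = {2, 4, 5}  B4 = {0, 1, 5}
Tree: B1–B2, B2–B3, B1–B4
Every bag has size at most 3, so the width is 3 − 1 = 2 and tw(G) ≤ 2. For the lower bound, the 3 vertices {0, 1, 5} are pairwise adjacent, and any tree decomposition puts a clique entirely inside one bag — forcing width ≥ 2. Therefore the treewidth is 2.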